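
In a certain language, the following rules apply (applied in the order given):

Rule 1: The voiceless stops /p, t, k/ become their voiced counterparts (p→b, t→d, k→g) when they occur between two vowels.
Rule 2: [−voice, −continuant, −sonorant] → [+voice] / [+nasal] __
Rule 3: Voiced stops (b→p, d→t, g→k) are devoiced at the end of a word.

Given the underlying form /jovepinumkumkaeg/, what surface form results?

jovebinumgumgaek

Rule 1 (intervocalic voicing): /p/ is a voiceless stop between vowels /e/ and /i/, so it voices to [b]. /jovepinumkumkaeg/ → jovebinumkumkaeg.
Rule 2 (post-nasal voicing): /k/ is a voiceless stop immediately after the nasal /m/, so it voices to [g]. /k/ is a voiceless stop immediately after the nasal /m/, so it voices to [g]. /jovebinumkumkaeg/ → jovebinumgumgaeg.
Rule 3 (final devoicing): /g/ is a voiced stop in word-final position, so it devoices to [k]. /jovebinumgumgaeg/ → jovebinumgumgaek.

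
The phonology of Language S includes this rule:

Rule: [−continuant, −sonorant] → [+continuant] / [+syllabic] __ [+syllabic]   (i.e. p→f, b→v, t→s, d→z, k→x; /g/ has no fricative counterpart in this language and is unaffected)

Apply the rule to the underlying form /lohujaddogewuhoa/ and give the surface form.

lohujaddogewuhoa

No segment of /lohujaddogewuhoa/ meets the structural description of the rule, so the form surfaces unchanged.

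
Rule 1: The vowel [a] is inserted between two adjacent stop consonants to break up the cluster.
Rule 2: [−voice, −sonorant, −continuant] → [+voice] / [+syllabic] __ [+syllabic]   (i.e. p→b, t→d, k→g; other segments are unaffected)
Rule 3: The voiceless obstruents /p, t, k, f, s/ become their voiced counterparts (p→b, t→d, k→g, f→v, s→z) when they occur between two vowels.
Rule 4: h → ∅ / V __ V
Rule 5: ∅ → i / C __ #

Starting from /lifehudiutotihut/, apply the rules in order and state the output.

Rule 1 (stop-cluster a-epenthesis): no segment meets the environment; /lifehudiutotihut/ is unchanged.
Rule 2 (intervocalic voicing): /t/ is a voiceless stop between vowels /u/ and /o/, so it voices to [d]. /t/ is a voiceless stop between vowels /o/ and /i/, so it voices to [d]. /lifehudiutotihut/ → lifehudiudodihut.
Rule 3 (intervocalic voicing): /f/ is a voiceless obstruent between vowels /i/ and /e/, so it voices to [v]. /lifehudiudodihut/ → livehudiudodihut.
Rule 4 (intervocalic h-deletion): /h/ occurs between vowels /e/ and /u/, so it deletes. /h/ occurs between vowels /i/ and /u/, so it deletes. /livehudiudodihut/ → liveudiudodiut.
Rule 5 (final i-epenthesis): the form ends in the consonant /t/, so [i] is inserted word-finally. /liveudiudodiut/ → liveudiudodiuti.

liveudiudodiuti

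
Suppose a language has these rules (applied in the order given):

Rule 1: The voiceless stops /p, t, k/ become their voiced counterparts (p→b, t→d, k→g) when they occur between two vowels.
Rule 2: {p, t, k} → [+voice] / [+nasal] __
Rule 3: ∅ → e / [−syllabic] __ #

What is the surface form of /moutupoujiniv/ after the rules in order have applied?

Rule 1 (intervocalic voicing): /t/ is a voiceless stop between vowels /u/ and /u/, so it voices to [d]. /p/ is a voiceless stop between vowels /u/ and /o/, so it voices to [b]. /moutupoujiniv/ → mouduboujiniv.
Rule 2 (post-nasal voicing): no segment meets the environment; /mouduboujiniv/ is unchanged.
Rule 3 (final e-epenthesis): the form ends in the consonant /v/, so [e] is inserted word-finally. /mouduboujiniv/ → mouduboujinive.

mouduboujinive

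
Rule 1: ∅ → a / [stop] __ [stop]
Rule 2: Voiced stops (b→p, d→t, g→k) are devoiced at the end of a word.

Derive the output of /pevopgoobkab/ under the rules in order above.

pevopagoobakap

Rule 1 (stop-cluster a-epenthesis): /p/ and /g/ form a stop–stop cluster, so [a] is inserted between them. /b/ and /k/ form a stop–stop cluster, so [a] is inserted between them. /pevopgoobkab/ → pevopagoobakab.
Rule 2 (final devoicing): /b/ is a voiced stop in word-final position, so it devoices to [p]. /pevopagoobakab/ → pevopagoobakap.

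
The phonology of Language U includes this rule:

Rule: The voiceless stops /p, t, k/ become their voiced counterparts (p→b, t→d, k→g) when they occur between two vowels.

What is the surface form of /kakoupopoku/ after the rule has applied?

kagoubobogu

/k/ is a voiceless stop between vowels /a/ and /o/, so it voices to [g].
/p/ is a voiceless stop between vowels /u/ and /o/, so it voices to [b].
/p/ is a voiceless stop between vowels /o/ and /o/, so it voices to [b].
/k/ is a voiceless stop between vowels /o/ and /u/, so it voices to [g].
The other instance of /k/ does not occur in the required environment and remains unchanged.
Surface form: [kagoubobogu].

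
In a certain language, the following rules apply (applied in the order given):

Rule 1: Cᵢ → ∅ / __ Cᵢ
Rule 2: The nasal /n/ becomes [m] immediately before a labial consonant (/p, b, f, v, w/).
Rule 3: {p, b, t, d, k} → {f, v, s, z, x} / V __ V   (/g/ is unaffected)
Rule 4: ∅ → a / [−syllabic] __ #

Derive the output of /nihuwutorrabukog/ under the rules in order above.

nihuwusoravuxoga

Rule 1 (degemination): /rr/ is a geminate; the first /r/ deletes. /nihuwutorrabukog/ → nihuwutorabukog.
Rule 2 (nasal place assimilation): no segment meets the environment; /nihuwutorabukog/ is unchanged.
Rule 3 (intervocalic spirantization): /t/ is a stop between vowels /u/ and /o/, so it spirantizes to the fricative [s]. /b/ is a stop between vowels /a/ and /u/, so it spirantizes to the fricative [v]. /k/ is a stop between vowels /u/ and /o/, so it spirantizes to the fricative [x]. /nihuwutorabukog/ → nihuwusoravuxog.
Rule 4 (final a-epenthesis): the form ends in the consonant /g/, so [a] is inserted word-finally. /nihuwusoravuxog/ → nihuwusoravuxoga.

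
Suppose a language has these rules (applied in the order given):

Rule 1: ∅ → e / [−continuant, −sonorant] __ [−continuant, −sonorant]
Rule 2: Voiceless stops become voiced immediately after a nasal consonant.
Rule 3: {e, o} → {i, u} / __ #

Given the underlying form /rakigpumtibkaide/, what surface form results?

rakigepumdibekaidi

Rule 1 (stop-cluster e-epenthesis): /g/ and /p/ form a stop–stop cluster, so [e] is inserted between them. /b/ and /k/ form a stop–stop cluster, so [e] is inserted between them. /rakigpumtibkaide/ → rakigepumtibekaide.
Rule 2 (post-nasal voicing): /t/ is a voiceless stop immediately after the nasal /m/, so it voices to [d]. /rakigepumtibekaide/ → rakigepumdibekaide.
Rule 3 (final vowel raising): /e/ is a mid vowel in word-final position, so it raises to [i]. /rakigepumdibekaide/ → rakigepumdibekaidi.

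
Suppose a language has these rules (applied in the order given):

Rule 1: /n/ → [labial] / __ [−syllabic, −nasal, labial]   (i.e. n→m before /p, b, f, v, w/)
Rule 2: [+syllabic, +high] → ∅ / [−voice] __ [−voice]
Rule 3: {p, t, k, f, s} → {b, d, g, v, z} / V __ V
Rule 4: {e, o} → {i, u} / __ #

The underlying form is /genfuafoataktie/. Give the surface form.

gemfuavoadaktii

Rule 1 (nasal place assimilation): /n/ precedes the labial consonant /f/, so it assimilates in place to [m]. /genfuafoataktie/ → gemfuafoataktie.
Rule 2 (high vowel syncope): no segment meets the environment; /gemfuafoataktie/ is unchanged.
Rule 3 (intervocalic voicing): /f/ is a voiceless obstruent between vowels /a/ and /o/, so it voices to [v]. /t/ is a voiceless obstruent between vowels /a/ and /a/, so it voices to [d]. /gemfuafoataktie/ → gemfuavoadaktie.
Rule 4 (final vowel raising): /e/ is a mid vowel in word-final position, so it raises to [i]. /gemfuavoadaktie/ → gemfuavoadaktii.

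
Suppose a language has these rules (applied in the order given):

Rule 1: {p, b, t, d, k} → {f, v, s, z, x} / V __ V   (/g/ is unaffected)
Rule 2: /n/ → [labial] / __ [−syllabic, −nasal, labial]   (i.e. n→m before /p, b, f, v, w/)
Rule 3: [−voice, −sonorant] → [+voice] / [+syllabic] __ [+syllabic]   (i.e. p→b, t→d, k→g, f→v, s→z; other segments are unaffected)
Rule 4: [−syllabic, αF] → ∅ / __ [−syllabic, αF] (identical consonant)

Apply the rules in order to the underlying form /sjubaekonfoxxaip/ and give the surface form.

sjuvaexomfoxaip

Rule 1 (intervocalic spirantization): /b/ is a stop between vowels /u/ and /a/, so it spirantizes to the fricative [v]. /k/ is a stop between vowels /e/ and /o/, so it spirantizes to the fricative [x]. /sjubaekonfoxxaip/ → sjuvaexonfoxxaip.
Rule 2 (nasal place assimilation): /n/ precedes the labial consonant /f/, so it assimilates in place to [m]. /sjuvaexonfoxxaip/ → sjuvaexomfoxxaip.
Rule 3 (intervocalic voicing): no segment meets the environment; /sjuvaexomfoxxaip/ is unchanged.
Rule 4 (degemination): /xx/ is a geminate; the first /x/ deletes. /sjuvaexomfoxxaip/ → sjuvaexomfoxaip.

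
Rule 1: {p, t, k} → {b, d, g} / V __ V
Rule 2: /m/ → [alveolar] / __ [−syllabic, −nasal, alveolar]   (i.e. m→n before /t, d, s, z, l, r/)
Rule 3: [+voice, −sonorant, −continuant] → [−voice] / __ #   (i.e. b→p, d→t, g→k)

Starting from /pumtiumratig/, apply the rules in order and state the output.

Rule 1 (intervocalic voicing): /t/ is a voiceless stop between vowels /a/ and /i/, so it voices to [d]. /pumtiumratig/ → pumtiumradig.
Rule 2 (nasal place assimilation): /m/ precedes the alveolar consonant /t/, so it assimilates in place to [n]. /m/ precedes the alveolar consonant /r/, so it assimilates in place to [n]. /pumtiumradig/ → puntiunradig.
Rule 3 (final devoicing): /g/ is a voiced stop in word-final position, so it devoices to [k]. /puntiunradig/ → puntiunradik.

puntiunradik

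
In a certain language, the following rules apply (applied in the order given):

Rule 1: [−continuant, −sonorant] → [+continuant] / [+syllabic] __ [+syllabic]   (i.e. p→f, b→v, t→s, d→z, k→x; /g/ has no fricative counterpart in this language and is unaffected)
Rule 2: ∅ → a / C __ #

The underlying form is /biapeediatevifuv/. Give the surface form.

biafeeziasevifuva

Rule 1 (intervocalic spirantization): /p/ is a stop between vowels /a/ and /e/, so it spirantizes to the fricative [f]. /d/ is a stop between vowels /e/ and /i/, so it spirantizes to the fricative [z]. /t/ is a stop between vowels /a/ and /e/, so it spirantizes to the fricative [s]. /biapeediatevifuv/ → biafeeziasevifuv.
Rule 2 (final a-epenthesis): the form ends in the consonant /v/, so [a] is inserted word-finally. /biafeeziasevifuv/ → biafeeziasevifuva.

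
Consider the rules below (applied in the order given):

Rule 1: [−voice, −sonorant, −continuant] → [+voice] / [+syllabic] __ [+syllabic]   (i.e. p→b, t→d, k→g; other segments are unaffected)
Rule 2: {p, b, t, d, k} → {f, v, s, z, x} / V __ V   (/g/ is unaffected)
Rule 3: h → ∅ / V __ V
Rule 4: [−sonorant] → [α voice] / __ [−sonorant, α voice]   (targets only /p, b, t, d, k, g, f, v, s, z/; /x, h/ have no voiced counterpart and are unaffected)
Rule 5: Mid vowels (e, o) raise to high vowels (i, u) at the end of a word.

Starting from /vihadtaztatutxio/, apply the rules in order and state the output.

Rule 1 (intervocalic voicing): /t/ is a voiceless stop between vowels /a/ and /u/, so it voices to [d]. /vihadtaztatutxio/ → vihadtaztadutxio.
Rule 2 (intervocalic spirantization): /d/ is a stop between vowels /a/ and /u/, so it spirantizes to the fricative [z]. /vihadtaztadutxio/ → vihadtaztazutxio.
Rule 3 (intervocalic h-deletion): /h/ occurs between vowels /i/ and /a/, so it deletes. /vihadtaztazutxio/ → viadtaztazutxio.
Rule 4 (regressive voicing assimilation): /d/ precedes the voiceless obstruent /t/, so it devoices to [t] by assimilation. /z/ precedes the voiceless obstruent /t/, so it devoices to [s] by assimilation. /viadtaztazutxio/ → viattastazutxio.
Rule 5 (final vowel raising): /o/ is a mid vowel in word-final position, so it raises to [u]. /viattastazutxio/ → viattastazutxiu.

viattastazutxiu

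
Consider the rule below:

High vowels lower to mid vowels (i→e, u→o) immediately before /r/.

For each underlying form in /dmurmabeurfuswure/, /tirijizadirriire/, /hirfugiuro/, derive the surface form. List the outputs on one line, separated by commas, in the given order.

/dmurmabeurfuswure/: /u/ is a high vowel immediately before /r/, so it lowers to [o]. /u/ is a high vowel immediately before /r/, so it lowers to [o]. /u/ is a high vowel immediately before /r/, so it lowers to [o]. → [dmormabeorfuswore].
/tirijizadirriire/: /i/ is a high vowel immediately before /r/, so it lowers to [e]. /i/ is a high vowel immediately before /r/, so it lowers to [e]. /i/ is a high vowel immediately before /r/, so it lowers to [e]. → [terijizaderriere].
/hirfugiuro/: /i/ is a high vowel immediately before /r/, so it lowers to [e]. /u/ is a high vowel immediately before /r/, so it lowers to [o]. → [herfugioro].

dmormabeorfuswore, terijizaderriere, herfugioro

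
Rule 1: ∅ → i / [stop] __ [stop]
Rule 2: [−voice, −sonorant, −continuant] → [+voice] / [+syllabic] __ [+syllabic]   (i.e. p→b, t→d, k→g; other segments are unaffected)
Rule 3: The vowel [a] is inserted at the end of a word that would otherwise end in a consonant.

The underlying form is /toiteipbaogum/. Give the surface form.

toideibibaoguma

Rule 1 (stop-cluster i-epenthesis): /p/ and /b/ form a stop–stop cluster, so [i] is inserted between them. /toiteipbaogum/ → toiteipibaogum.
Rule 2 (intervocalic voicing): /t/ is a voiceless stop between vowels /i/ and /e/, so it voices to [d]. /p/ is a voiceless stop between vowels /i/ and /i/, so it voices to [b]. /toiteipibaogum/ → toideibibaogum.
Rule 3 (final a-epenthesis): the form ends in the consonant /m/, so [a] is inserted word-finally. /toideibibaogum/ → toideibibaoguma.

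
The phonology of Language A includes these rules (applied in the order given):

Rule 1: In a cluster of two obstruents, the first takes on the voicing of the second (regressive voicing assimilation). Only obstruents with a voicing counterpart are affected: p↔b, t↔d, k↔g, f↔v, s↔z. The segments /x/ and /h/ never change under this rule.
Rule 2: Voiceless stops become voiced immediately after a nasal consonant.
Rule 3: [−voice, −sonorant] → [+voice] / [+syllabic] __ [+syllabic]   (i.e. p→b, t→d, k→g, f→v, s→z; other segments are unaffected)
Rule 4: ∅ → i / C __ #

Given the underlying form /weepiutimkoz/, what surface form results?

weebiudimgozi

Rule 1 (regressive voicing assimilation): no segment meets the environment; /weepiutimkoz/ is unchanged.
Rule 2 (post-nasal voicing): /k/ is a voiceless stop immediately after the nasal /m/, so it voices to [g]. /weepiutimkoz/ → weepiutimgoz.
Rule 3 (intervocalic voicing): /p/ is a voiceless obstruent between vowels /e/ and /i/, so it voices to [b]. /t/ is a voiceless obstruent between vowels /u/ and /i/, so it voices to [d]. /weepiutimgoz/ → weebiudimgoz.
Rule 4 (final i-epenthesis): the form ends in the consonant /z/, so [i] is inserted word-finally. /weebiudimgoz/ → weebiudimgozi.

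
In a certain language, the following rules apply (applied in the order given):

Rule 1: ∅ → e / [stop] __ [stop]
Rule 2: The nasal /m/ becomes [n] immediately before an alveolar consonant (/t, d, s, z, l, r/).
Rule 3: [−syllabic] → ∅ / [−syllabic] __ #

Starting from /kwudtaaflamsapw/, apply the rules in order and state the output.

Rule 1 (stop-cluster e-epenthesis): /d/ and /t/ form a stop–stop cluster, so [e] is inserted between them. /kwudtaaflamsapw/ → kwudetaaflamsapw.
Rule 2 (nasal place assimilation): /m/ precedes the alveolar consonant /s/, so it assimilates in place to [n]. /kwudetaaflamsapw/ → kwudetaaflansapw.
Rule 3 (final cluster simplification): /w/ is the second consonant of a word-final cluster /pw/, so it deletes. /kwudetaaflansapw/ → kwudetaaflansap.

kwudetaaflansap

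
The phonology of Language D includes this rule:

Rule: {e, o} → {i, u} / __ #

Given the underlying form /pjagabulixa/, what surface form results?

pjagabulixa

No segment of /pjagabulixa/ meets the structural description of the rule, so the form surfaces unchanged.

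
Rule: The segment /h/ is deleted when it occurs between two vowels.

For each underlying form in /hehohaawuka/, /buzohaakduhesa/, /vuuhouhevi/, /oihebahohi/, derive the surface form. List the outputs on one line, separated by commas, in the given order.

/hehohaawuka/: /h/ occurs between vowels /e/ and /o/, so it deletes. /h/ occurs between vowels /o/ and /a/, so it deletes. → [heoaawuka].
/buzohaakduhesa/: /h/ occurs between vowels /o/ and /a/, so it deletes. /h/ occurs between vowels /u/ and /e/, so it deletes. → [buzoaakduesa].
/vuuhouhevi/: /h/ occurs between vowels /u/ and /o/, so it deletes. /h/ occurs between vowels /u/ and /e/, so it deletes. → [vuuouevi].
/oihebahohi/: /h/ occurs between vowels /i/ and /e/, so it deletes. /h/ occurs between vowels /a/ and /o/, so it deletes. /h/ occurs between vowels /o/ and /i/, so it deletes. → [oiebaoi].

heoaawuka, buzoaakduesa, vuuouevi, oiebaoi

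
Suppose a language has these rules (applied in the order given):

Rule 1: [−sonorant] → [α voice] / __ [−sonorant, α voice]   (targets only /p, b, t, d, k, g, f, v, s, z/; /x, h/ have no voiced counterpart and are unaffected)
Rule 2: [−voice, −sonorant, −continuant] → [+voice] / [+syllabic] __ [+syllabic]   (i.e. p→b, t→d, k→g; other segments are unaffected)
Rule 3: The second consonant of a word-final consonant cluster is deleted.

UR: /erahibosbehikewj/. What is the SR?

Rule 1 (regressive voicing assimilation): /s/ precedes the voiced obstruent /b/, so it voices to [z] by assimilation. /erahibosbehikewj/ → erahibozbehikewj.
Rule 2 (intervocalic voicing): /k/ is a voiceless stop between vowels /i/ and /e/, so it voices to [g]. /erahibozbehikewj/ → erahibozbehigewj.
Rule 3 (final cluster simplification): /j/ is the second consonant of a word-final cluster /wj/, so it deletes. /erahibozbehigewj/ → erahibozbehigew.

erahibozbehigew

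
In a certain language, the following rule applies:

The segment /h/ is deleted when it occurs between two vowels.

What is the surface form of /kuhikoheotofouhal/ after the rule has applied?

kuikoeotofoual

/h/ occurs between vowels /u/ and /i/, so it deletes.
/h/ occurs between vowels /o/ and /e/, so it deletes.
/h/ occurs between vowels /u/ and /a/, so it deletes.
Surface form: [kuikoeotofoual].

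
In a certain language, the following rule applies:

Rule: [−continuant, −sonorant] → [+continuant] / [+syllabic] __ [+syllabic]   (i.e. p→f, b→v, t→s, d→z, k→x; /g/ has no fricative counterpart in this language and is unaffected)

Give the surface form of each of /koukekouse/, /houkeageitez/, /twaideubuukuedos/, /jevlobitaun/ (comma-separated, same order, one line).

/koukekouse/: /k/ is a stop between vowels /u/ and /e/, so it spirantizes to the fricative [x]. /k/ is a stop between vowels /e/ and /o/, so it spirantizes to the fricative [x]. → [kouxexouse].
/houkeageitez/: /k/ is a stop between vowels /u/ and /e/, so it spirantizes to the fricative [x]. /t/ is a stop between vowels /i/ and /e/, so it spirantizes to the fricative [s]. → [houxeageisez].
/twaideubuukuedos/: /d/ is a stop between vowels /i/ and /e/, so it spirantizes to the fricative [z]. /b/ is a stop between vowels /u/ and /u/, so it spirantizes to the fricative [v]. /k/ is a stop between vowels /u/ and /u/, so it spirantizes to the fricative [x]. /d/ is a stop between vowels /e/ and /o/, so it spirantizes to the fricative [z]. → [twaizeuvuuxuezos].
/jevlobitaun/: /b/ is a stop between vowels /o/ and /i/, so it spirantizes to the fricative [v]. /t/ is a stop between vowels /i/ and /a/, so it spirantizes to the fricative [s]. → [jevlovisaun].

kouxexouse, houxeageisez, twaizeuvuuxuezos, jevlovisaun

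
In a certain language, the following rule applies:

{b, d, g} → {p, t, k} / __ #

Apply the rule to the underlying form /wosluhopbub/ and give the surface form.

wosluhopbup

Scanning /wosluhopbub/: /b/ at position 9 is not in the conditioning environment; /b/ is a voiced stop in word-final position, so it devoices to [p].
Result: [wosluhopbup].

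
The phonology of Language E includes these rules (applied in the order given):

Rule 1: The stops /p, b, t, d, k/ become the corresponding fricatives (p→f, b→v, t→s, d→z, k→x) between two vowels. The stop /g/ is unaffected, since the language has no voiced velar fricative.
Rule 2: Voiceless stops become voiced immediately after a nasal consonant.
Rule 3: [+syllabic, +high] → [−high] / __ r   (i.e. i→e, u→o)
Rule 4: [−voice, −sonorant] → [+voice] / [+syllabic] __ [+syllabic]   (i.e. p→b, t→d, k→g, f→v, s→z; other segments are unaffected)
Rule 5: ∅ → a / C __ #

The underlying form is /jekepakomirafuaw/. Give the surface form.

jexevaxomeravuawa

Rule 1 (intervocalic spirantization): /k/ is a stop between vowels /e/ and /e/, so it spirantizes to the fricative [x]. /p/ is a stop between vowels /e/ and /a/, so it spirantizes to the fricative [f]. /k/ is a stop between vowels /a/ and /o/, so it spirantizes to the fricative [x]. /jekepakomirafuaw/ → jexefaxomirafuaw.
Rule 2 (post-nasal voicing): no segment meets the environment; /jexefaxomirafuaw/ is unchanged.
Rule 3 (pre-rhotic lowering): /i/ is a high vowel immediately before /r/, so it lowers to [e]. /jexefaxomirafuaw/ → jexefaxomerafuaw.
Rule 4 (intervocalic voicing): /f/ is a voiceless obstruent between vowels /e/ and /a/, so it voices to [v]. /f/ is a voiceless obstruent between vowels /a/ and /u/, so it voices to [v]. /jexefaxomerafuaw/ → jexevaxomeravuaw.
Rule 5 (final a-epenthesis): the form ends in the consonant /w/, so [a] is inserted word-finally. /jexevaxomeravuaw/ → jexevaxomeravuawa.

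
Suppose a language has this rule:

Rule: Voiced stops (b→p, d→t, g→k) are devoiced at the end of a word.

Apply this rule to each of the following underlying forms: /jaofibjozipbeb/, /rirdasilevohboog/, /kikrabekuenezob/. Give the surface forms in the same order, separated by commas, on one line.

/jaofibjozipbeb/: /b/ is a voiced stop in word-final position, so it devoices to [p]. → [jaofibjozipbep].
/rirdasilevohboog/: /g/ is a voiced stop in word-final position, so it devoices to [k]. → [rirdasilevohbook].
/kikrabekuenezob/: /b/ is a voiced stop in word-final position, so it devoices to [p]. → [kikrabekuenezop].

jaofibjozipbep, rirdasilevohbook, kikrabekuenezop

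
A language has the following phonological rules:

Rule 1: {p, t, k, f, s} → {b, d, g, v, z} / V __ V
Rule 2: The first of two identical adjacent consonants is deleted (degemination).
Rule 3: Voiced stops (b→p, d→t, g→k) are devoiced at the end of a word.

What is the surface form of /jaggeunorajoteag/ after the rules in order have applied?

jageunorajodeak

Rule 1 (intervocalic voicing): /t/ is a voiceless obstruent between vowels /o/ and /e/, so it voices to [d]. /jaggeunorajoteag/ → jaggeunorajodeag.
Rule 2 (degemination): /gg/ is a geminate; the first /g/ deletes. /jaggeunorajodeag/ → jageunorajodeag.
Rule 3 (final devoicing): /g/ is a voiced stop in word-final position, so it devoices to [k]. /jageunorajodeag/ → jageunorajodeak.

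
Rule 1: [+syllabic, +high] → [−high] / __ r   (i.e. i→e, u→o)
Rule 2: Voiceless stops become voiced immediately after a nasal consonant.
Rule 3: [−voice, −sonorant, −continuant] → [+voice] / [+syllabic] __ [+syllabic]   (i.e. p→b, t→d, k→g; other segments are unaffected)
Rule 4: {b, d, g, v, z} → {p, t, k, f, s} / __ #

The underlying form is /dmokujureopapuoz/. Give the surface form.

dmogujoreobabuos

Rule 1 (pre-rhotic lowering): /u/ is a high vowel immediately before /r/, so it lowers to [o]. /dmokujureopapuoz/ → dmokujoreopapuoz.
Rule 2 (post-nasal voicing): no segment meets the environment; /dmokujoreopapuoz/ is unchanged.
Rule 3 (intervocalic voicing): /k/ is a voiceless stop between vowels /o/ and /u/, so it voices to [g]. /p/ is a voiceless stop between vowels /o/ and /a/, so it voices to [b]. /p/ is a voiceless stop between vowels /a/ and /u/, so it voices to [b]. /dmokujoreopapuoz/ → dmogujoreobabuoz.
Rule 4 (final devoicing): /z/ is a voiced obstruent in word-final position, so it devoices to [s]. /dmogujoreobabuoz/ → dmogujoreobabuos.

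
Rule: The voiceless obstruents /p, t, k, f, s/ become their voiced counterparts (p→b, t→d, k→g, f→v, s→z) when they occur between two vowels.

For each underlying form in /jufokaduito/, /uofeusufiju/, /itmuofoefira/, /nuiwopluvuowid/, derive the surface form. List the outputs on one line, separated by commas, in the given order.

juvogaduido, uoveuzuviju, itmuovoevira, nuiwopluvuowid

/jufokaduito/: /f/ is a voiceless obstruent between vowels /u/ and /o/, so it voices to [v]. /k/ is a voiceless obstruent between vowels /o/ and /a/, so it voices to [g]. /t/ is a voiceless obstruent between vowels /i/ and /o/, so it voices to [d]. → [juvogaduido].
/uofeusufiju/: /f/ is a voiceless obstruent between vowels /o/ and /e/, so it voices to [v]. /s/ is a voiceless obstruent between vowels /u/ and /u/, so it voices to [z]. /f/ is a voiceless obstruent between vowels /u/ and /i/, so it voices to [v]. → [uoveuzuviju].
/itmuofoefira/: /f/ is a voiceless obstruent between vowels /o/ and /o/, so it voices to [v]. /f/ is a voiceless obstruent between vowels /e/ and /i/, so it voices to [v]. → [itmuovoevira].
/nuiwopluvuowid/: the rule's environment is not met; surfaces unchanged as [nuiwopluvuowid].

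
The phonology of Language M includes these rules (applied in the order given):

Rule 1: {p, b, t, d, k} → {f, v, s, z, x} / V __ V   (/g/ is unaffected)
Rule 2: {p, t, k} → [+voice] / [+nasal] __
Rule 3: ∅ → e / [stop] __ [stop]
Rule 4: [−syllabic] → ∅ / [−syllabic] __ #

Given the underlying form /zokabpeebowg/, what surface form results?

Rule 1 (intervocalic spirantization): /k/ is a stop between vowels /o/ and /a/, so it spirantizes to the fricative [x]. /b/ is a stop between vowels /e/ and /o/, so it spirantizes to the fricative [v]. /zokabpeebowg/ → zoxabpeevowg.
Rule 2 (post-nasal voicing): no segment meets the environment; /zoxabpeevowg/ is unchanged.
Rule 3 (stop-cluster e-epenthesis): /b/ and /p/ form a stop–stop cluster, so [e] is inserted between them. /zoxabpeevowg/ → zoxabepeevowg.
Rule 4 (final cluster simplification): /g/ is the second consonant of a word-final cluster /wg/, so it deletes. /zoxabepeevowg/ → zoxabepeevow.

zoxabepeevow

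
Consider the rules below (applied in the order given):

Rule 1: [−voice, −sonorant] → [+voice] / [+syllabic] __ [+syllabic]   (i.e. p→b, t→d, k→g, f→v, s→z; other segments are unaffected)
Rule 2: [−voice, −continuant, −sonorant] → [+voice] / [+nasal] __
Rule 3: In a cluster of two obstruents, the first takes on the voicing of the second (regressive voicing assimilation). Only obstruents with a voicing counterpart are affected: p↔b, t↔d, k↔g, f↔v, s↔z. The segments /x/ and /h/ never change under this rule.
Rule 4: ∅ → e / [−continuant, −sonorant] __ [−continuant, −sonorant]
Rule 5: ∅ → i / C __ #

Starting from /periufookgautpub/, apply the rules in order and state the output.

periuvoogegautepubi

Rule 1 (intervocalic voicing): /f/ is a voiceless obstruent between vowels /u/ and /o/, so it voices to [v]. /periufookgautpub/ → periuvookgautpub.
Rule 2 (post-nasal voicing): no segment meets the environment; /periuvookgautpub/ is unchanged.
Rule 3 (regressive voicing assimilation): /k/ precedes the voiced obstruent /g/, so it voices to [g] by assimilation. /periuvookgautpub/ → periuvooggautpub.
Rule 4 (stop-cluster e-epenthesis): /g/ and /g/ form a stop–stop cluster, so [e] is inserted between them. /t/ and /p/ form a stop–stop cluster, so [e] is inserted between them. /periuvooggautpub/ → periuvoogegautepub.
Rule 5 (final i-epenthesis): the form ends in the consonant /b/, so [i] is inserted word-finally. /periuvoogegautepub/ → periuvoogegautepubi.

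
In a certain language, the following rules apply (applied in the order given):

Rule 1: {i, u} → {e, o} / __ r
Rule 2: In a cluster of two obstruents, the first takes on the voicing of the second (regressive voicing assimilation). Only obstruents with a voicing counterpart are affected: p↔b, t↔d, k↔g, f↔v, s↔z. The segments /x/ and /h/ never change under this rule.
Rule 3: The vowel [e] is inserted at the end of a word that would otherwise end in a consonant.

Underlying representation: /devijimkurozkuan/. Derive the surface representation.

devijimkoroskuane

Rule 1 (pre-rhotic lowering): /u/ is a high vowel immediately before /r/, so it lowers to [o]. /devijimkurozkuan/ → devijimkorozkuan.
Rule 2 (regressive voicing assimilation): /z/ precedes the voiceless obstruent /k/, so it devoices to [s] by assimilation. /devijimkorozkuan/ → devijimkoroskuan.
Rule 3 (final e-epenthesis): the form ends in the consonant /n/, so [e] is inserted word-finally. /devijimkoroskuan/ → devijimkoroskuane.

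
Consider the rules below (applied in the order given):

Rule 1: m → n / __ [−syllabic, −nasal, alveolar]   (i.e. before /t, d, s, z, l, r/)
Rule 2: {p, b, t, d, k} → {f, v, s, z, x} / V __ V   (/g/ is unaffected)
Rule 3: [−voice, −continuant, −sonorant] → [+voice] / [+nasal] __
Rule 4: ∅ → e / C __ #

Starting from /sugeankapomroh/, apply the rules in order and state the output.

sugeangafonrohe

Rule 1 (nasal place assimilation): /m/ precedes the alveolar consonant /r/, so it assimilates in place to [n]. /sugeankapomroh/ → sugeankaponroh.
Rule 2 (intervocalic spirantization): /p/ is a stop between vowels /a/ and /o/, so it spirantizes to the fricative [f]. /sugeankaponroh/ → sugeankafonroh.
Rule 3 (post-nasal voicing): /k/ is a voiceless stop immediately after the nasal /n/, so it voices to [g]. /sugeankafonroh/ → sugeangafonroh.
Rule 4 (final e-epenthesis): the form ends in the consonant /h/, so [e] is inserted word-finally. /sugeangafonroh/ → sugeangafonrohe.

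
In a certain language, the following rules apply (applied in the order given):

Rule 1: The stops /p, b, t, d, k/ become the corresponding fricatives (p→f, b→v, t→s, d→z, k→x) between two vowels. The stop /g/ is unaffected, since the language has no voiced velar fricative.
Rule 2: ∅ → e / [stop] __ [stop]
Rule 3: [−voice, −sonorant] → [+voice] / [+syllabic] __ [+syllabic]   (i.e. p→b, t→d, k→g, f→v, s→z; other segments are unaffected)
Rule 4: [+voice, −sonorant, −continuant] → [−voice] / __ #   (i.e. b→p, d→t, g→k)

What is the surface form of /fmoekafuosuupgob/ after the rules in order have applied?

Rule 1 (intervocalic spirantization): /k/ is a stop between vowels /e/ and /a/, so it spirantizes to the fricative [x]. /fmoekafuosuupgob/ → fmoexafuosuupgob.
Rule 2 (stop-cluster e-epenthesis): /p/ and /g/ form a stop–stop cluster, so [e] is inserted between them. /fmoexafuosuupgob/ → fmoexafuosuupegob.
Rule 3 (intervocalic voicing): /f/ is a voiceless obstruent between vowels /a/ and /u/, so it voices to [v]. /s/ is a voiceless obstruent between vowels /o/ and /u/, so it voices to [z]. /p/ is a voiceless obstruent between vowels /u/ and /e/, so it voices to [b]. /fmoexafuosuupegob/ → fmoexavuozuubegob.
Rule 4 (final devoicing): /b/ is a voiced stop in word-final position, so it devoices to [p]. /fmoexavuozuubegob/ → fmoexavuozuubegop.

fmoexavuozuubegop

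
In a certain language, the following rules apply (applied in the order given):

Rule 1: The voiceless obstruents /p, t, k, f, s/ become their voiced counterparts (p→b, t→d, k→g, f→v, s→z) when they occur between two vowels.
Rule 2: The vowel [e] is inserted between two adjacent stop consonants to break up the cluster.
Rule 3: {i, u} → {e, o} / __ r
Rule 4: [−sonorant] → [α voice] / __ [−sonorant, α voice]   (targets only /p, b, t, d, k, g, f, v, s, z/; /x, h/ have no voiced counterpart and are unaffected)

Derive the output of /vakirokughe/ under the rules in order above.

Rule 1 (intervocalic voicing): /k/ is a voiceless obstruent between vowels /a/ and /i/, so it voices to [g]. /k/ is a voiceless obstruent between vowels /o/ and /u/, so it voices to [g]. /vakirokughe/ → vagirogughe.
Rule 2 (stop-cluster e-epenthesis): no segment meets the environment; /vagirogughe/ is unchanged.
Rule 3 (pre-rhotic lowering): /i/ is a high vowel immediately before /r/, so it lowers to [e]. /vagirogughe/ → vagerogughe.
Rule 4 (regressive voicing assimilation): /g/ precedes the voiceless obstruent /h/, so it devoices to [k] by assimilation. /vagerogughe/ → vagerogukhe.

vagerogukhe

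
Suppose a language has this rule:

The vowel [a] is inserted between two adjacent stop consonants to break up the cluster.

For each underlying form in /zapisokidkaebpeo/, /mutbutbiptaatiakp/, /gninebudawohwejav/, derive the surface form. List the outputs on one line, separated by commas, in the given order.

zapisokidakaebapeo, mutabutabipataatiakap, gninebudawohwejav

/zapisokidkaebpeo/: /d/ and /k/ form a stop–stop cluster, so [a] is inserted between them. /b/ and /p/ form a stop–stop cluster, so [a] is inserted between them. → [zapisokidakaebapeo].
/mutbutbiptaatiakp/: /t/ and /b/ form a stop–stop cluster, so [a] is inserted between them. /t/ and /b/ form a stop–stop cluster, so [a] is inserted between them. /p/ and /t/ form a stop–stop cluster, so [a] is inserted between them. /k/ and /p/ form a stop–stop cluster, so [a] is inserted between them. → [mutabutabipataatiakap].
/gninebudawohwejav/: the rule's environment is not met; surfaces unchanged as [gninebudawohwejav].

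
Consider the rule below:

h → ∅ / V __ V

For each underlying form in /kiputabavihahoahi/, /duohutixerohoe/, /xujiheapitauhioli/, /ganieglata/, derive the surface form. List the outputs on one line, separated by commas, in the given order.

kiputabaviaoai, duoutixerooe, xujieapitauioli, ganieglata

/kiputabavihahoahi/: /h/ occurs between vowels /i/ and /a/, so it deletes. /h/ occurs between vowels /a/ and /o/, so it deletes. /h/ occurs between vowels /a/ and /i/, so it deletes. → [kiputabaviaoai].
/duohutixerohoe/: /h/ occurs between vowels /o/ and /u/, so it deletes. /h/ occurs between vowels /o/ and /o/, so it deletes. → [duoutixerooe].
/xujiheapitauhioli/: /h/ occurs between vowels /i/ and /e/, so it deletes. /h/ occurs between vowels /u/ and /i/, so it deletes. → [xujieapitauioli].
/ganieglata/: the rule's environment is not met; surfaces unchanged as [ganieglata].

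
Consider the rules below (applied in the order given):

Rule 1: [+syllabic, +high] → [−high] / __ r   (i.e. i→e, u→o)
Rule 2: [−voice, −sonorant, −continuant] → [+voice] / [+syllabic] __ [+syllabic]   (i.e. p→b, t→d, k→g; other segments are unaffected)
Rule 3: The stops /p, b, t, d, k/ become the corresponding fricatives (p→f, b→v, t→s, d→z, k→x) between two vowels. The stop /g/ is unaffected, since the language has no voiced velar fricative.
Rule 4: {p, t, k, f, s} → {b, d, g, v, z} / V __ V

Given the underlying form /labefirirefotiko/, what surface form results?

Rule 1 (pre-rhotic lowering): /i/ is a high vowel immediately before /r/, so it lowers to [e]. /i/ is a high vowel immediately before /r/, so it lowers to [e]. /labefirirefotiko/ → labefererefotiko.
Rule 2 (intervocalic voicing): /t/ is a voiceless stop between vowels /o/ and /i/, so it voices to [d]. /k/ is a voiceless stop between vowels /i/ and /o/, so it voices to [g]. /labefererefotiko/ → labefererefodigo.
Rule 3 (intervocalic spirantization): /b/ is a stop between vowels /a/ and /e/, so it spirantizes to the fricative [v]. /d/ is a stop between vowels /o/ and /i/, so it spirantizes to the fricative [z]. /labefererefodigo/ → lavefererefozigo.
Rule 4 (intervocalic voicing): /f/ is a voiceless obstruent between vowels /e/ and /e/, so it voices to [v]. /f/ is a voiceless obstruent between vowels /e/ and /o/, so it voices to [v]. /lavefererefozigo/ → lavevererevozigo.

lavevererevozigo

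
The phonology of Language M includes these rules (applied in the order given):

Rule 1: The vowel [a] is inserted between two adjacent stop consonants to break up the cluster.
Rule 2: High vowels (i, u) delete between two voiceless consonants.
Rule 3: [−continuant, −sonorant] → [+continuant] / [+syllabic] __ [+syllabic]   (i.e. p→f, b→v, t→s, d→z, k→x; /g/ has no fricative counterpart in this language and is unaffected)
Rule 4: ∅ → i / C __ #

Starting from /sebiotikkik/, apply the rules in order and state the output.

Rule 1 (stop-cluster a-epenthesis): /k/ and /k/ form a stop–stop cluster, so [a] is inserted between them. /sebiotikkik/ → sebiotikakik.
Rule 2 (high vowel syncope): /i/ is a high vowel flanked by voiceless consonants /t/ and /k/, so it deletes. /i/ is a high vowel flanked by voiceless consonants /k/ and /k/, so it deletes. /sebiotikakik/ → sebiotkakk.
Rule 3 (intervocalic spirantization): /b/ is a stop between vowels /e/ and /i/, so it spirantizes to the fricative [v]. /sebiotkakk/ → seviotkakk.
Rule 4 (final i-epenthesis): the form ends in the consonant /k/, so [i] is inserted word-finally. /seviotkakk/ → seviotkakki.

seviotkakki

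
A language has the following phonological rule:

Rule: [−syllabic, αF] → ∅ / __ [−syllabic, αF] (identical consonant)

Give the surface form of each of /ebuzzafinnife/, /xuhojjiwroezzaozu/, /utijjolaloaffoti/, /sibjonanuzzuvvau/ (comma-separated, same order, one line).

/ebuzzafinnife/: /zz/ is a geminate; the first /z/ deletes. /nn/ is a geminate; the first /n/ deletes. → [ebuzafinife].
/xuhojjiwroezzaozu/: /jj/ is a geminate; the first /j/ deletes. /zz/ is a geminate; the first /z/ deletes. → [xuhojiwroezaozu].
/utijjolaloaffoti/: /jj/ is a geminate; the first /j/ deletes. /ff/ is a geminate; the first /f/ deletes. → [utijolaloafoti].
/sibjonanuzzuvvau/: /zz/ is a geminate; the first /z/ deletes. /vv/ is a geminate; the first /v/ deletes. → [sibjonanuzuvau].

ebuzafinife, xuhojiwroezaozu, utijolaloafoti, sibjonanuzuvau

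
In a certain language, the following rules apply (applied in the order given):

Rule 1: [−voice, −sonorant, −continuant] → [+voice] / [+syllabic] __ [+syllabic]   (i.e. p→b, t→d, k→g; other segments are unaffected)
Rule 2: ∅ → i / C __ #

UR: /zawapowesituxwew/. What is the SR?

Rule 1 (intervocalic voicing): /p/ is a voiceless stop between vowels /a/ and /o/, so it voices to [b]. /t/ is a voiceless stop between vowels /i/ and /u/, so it voices to [d]. /zawapowesituxwew/ → zawabowesiduxwew.
Rule 2 (final i-epenthesis): the form ends in the consonant /w/, so [i] is inserted word-finally. /zawabowesiduxwew/ → zawabowesiduxwewi.

zawabowesiduxwewi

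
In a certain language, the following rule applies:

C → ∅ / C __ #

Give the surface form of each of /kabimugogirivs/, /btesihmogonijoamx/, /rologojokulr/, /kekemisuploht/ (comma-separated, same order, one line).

/kabimugogirivs/: /s/ is the second consonant of a word-final cluster /vs/, so it deletes. → [kabimugogiriv].
/btesihmogonijoamx/: /x/ is the second consonant of a word-final cluster /mx/, so it deletes. → [btesihmogonijoam].
/rologojokulr/: /r/ is the second consonant of a word-final cluster /lr/, so it deletes. → [rologojokul].
/kekemisuploht/: /t/ is the second consonant of a word-final cluster /ht/, so it deletes. → [kekemisuploh].

kabimugogiriv, btesihmogonijoam, rologojokul, kekemisuploh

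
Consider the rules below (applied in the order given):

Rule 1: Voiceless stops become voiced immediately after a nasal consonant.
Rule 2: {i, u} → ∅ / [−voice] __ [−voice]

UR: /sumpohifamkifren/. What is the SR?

sumbohfamgifren

Rule 1 (post-nasal voicing): /p/ is a voiceless stop immediately after the nasal /m/, so it voices to [b]. /k/ is a voiceless stop immediately after the nasal /m/, so it voices to [g]. /sumpohifamkifren/ → sumbohifamgifren.
Rule 2 (high vowel syncope): /i/ is a high vowel flanked by voiceless consonants /h/ and /f/, so it deletes. /sumbohifamgifren/ → sumbohfamgifren.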